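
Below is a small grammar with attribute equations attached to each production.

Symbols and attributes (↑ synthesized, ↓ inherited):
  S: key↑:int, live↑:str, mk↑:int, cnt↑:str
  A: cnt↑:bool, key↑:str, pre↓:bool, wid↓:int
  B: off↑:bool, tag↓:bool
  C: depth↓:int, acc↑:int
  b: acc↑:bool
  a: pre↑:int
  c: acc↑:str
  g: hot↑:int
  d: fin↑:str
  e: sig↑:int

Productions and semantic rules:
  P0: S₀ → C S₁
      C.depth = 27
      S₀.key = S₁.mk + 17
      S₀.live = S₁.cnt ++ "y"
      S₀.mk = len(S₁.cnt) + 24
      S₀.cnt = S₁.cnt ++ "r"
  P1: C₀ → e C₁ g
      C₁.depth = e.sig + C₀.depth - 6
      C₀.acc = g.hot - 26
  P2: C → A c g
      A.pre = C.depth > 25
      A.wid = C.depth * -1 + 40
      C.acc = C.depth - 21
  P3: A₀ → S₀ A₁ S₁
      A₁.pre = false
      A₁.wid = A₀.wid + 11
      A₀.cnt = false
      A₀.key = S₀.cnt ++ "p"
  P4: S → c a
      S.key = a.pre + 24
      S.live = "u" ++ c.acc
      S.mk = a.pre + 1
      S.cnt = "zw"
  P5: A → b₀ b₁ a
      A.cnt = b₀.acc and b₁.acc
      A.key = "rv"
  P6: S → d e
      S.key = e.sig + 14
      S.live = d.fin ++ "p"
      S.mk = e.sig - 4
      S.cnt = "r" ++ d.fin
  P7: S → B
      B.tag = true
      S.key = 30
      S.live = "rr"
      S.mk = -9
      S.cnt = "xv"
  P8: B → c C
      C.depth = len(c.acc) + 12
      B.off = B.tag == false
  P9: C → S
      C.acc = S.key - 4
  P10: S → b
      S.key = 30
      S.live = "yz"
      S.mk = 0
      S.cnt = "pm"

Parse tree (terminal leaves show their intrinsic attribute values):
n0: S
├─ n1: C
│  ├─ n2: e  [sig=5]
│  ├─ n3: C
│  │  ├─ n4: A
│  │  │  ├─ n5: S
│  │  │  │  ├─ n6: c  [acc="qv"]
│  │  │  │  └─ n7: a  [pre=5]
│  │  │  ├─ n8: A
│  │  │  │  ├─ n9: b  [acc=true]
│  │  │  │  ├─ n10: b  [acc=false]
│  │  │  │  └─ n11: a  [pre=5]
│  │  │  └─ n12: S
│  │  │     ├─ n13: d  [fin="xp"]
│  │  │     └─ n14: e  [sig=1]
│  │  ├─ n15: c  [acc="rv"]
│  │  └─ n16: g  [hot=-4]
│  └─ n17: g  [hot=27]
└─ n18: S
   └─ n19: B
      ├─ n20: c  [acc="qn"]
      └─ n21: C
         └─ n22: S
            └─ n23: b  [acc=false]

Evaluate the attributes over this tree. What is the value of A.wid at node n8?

25

1. n1.depth = 27  [27]
2. n2.sig = 5  [terminal]
3. n3.depth = 26  [e.sig + C₀.depth - 6]
4. n4.pre = true  [C.depth > 25]
5. n4.wid = 14  [C.depth * -1 + 40]
6. n6.acc = "qv"  [terminal]
7. n7.pre = 5  [terminal]
8. n5.key = 29  [a.pre + 24]
9. n5.live = "uqv"  ["u" ++ c.acc]
10. n5.mk = 6  [a.pre + 1]
11. n5.cnt = "zw"  ["zw"]
12. n8.pre = false  [false]
13. n8.wid = 25  [A₀.wid + 11]
14. n9.acc = true  [terminal]
15. n10.acc = false  [terminal]
16. n11.pre = 5  [terminal]
17. n8.cnt = false  [b₀.acc and b₁.acc]
18. n8.key = "rv"  ["rv"]
19. n13.fin = "xp"  [terminal]
20. n14.sig = 1  [terminal]
21. n12.key = 15  [e.sig + 14]
22. n12.live = "xpp"  [d.fin ++ "p"]
23. n12.mk = -3  [e.sig - 4]
24. n12.cnt = "rxp"  ["r" ++ d.fin]
25. n4.cnt = false  [false]
26. n4.key = "zwp"  [S₀.cnt ++ "p"]
27. n15.acc = "rv"  [terminal]
28. n16.hot = -4  [terminal]
29. n3.acc = 5  [C.depth - 21]
30. n17.hot = 27  [terminal]
31. n1.acc = 1  [g.hot - 26]
32. n19.tag = true  [true]
33. n20.acc = "qn"  [terminal]
34. n21.depth = 14  [len(c.acc) + 12]
35. n23.acc = false  [terminal]
36. n22.key = 30  [30]
37. n22.live = "yz"  ["yz"]
38. n22.mk = 0  [0]
39. n22.cnt = "pm"  ["pm"]
40. n21.acc = 26  [S.key - 4]
41. n19.off = false  [B.tag == false]
42. n18.key = 30  [30]
43. n18.live = "rr"  ["rr"]
44. n18.mk = -9  [-9]
45. n18.cnt = "xv"  ["xv"]
46. n0.key = 8  [S₁.mk + 17]
47. n0.live = "xvy"  [S₁.cnt ++ "y"]
48. n0.mk = 26  [len(S₁.cnt) + 24]
49. n0.cnt = "xvr"  [S₁.cnt ++ "r"]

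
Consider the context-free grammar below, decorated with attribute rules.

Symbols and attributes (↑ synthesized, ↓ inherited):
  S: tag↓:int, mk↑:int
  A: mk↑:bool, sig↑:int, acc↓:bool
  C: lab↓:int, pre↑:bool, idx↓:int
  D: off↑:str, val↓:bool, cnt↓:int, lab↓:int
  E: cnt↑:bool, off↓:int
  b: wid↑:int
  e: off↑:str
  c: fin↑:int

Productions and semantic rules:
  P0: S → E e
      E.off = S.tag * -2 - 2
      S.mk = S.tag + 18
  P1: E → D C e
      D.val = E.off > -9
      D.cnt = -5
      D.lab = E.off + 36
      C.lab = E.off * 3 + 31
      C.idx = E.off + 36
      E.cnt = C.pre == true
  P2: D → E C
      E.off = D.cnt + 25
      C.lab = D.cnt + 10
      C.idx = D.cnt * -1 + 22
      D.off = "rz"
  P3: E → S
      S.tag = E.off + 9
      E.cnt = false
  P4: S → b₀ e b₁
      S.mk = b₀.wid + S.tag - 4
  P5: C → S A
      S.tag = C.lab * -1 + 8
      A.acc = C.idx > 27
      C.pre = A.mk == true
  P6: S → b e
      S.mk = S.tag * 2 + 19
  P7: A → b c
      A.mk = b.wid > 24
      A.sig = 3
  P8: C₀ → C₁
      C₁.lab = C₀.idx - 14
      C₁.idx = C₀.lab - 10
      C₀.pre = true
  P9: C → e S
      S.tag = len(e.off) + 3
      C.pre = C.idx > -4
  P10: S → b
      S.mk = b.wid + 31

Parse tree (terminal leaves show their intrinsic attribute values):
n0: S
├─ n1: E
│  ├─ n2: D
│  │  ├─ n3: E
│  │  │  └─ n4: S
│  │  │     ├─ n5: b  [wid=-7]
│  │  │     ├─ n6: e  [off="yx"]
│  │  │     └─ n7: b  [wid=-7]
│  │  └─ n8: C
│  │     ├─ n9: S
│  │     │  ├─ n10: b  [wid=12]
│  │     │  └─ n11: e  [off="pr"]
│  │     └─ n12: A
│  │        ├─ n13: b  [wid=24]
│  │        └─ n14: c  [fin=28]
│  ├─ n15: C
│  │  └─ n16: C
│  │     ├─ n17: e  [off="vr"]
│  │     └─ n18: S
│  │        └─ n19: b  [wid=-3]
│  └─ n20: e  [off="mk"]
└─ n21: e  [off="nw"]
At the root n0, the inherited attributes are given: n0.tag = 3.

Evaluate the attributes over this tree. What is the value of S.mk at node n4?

18

1. n0.tag = 3  [given at root]
2. n1.off = -8  [S.tag * -2 - 2]
3. n2.val = true  [E.off > -9]
4. n2.cnt = -5  [-5]
5. n2.lab = 28  [E.off + 36]
6. n3.off = 20  [D.cnt + 25]
7. n4.tag = 29  [E.off + 9]
8. n5.wid = -7  [terminal]
9. n6.off = "yx"  [terminal]
10. n7.wid = -7  [terminal]
11. n4.mk = 18  [b₀.wid + S.tag - 4]
12. n3.cnt = false  [false]
13. n8.lab = 5  [D.cnt + 10]
14. n8.idx = 27  [D.cnt * -1 + 22]
15. n9.tag = 3  [C.lab * -1 + 8]
16. n10.wid = 12  [terminal]
17. n11.off = "pr"  [terminal]
18. n9.mk = 25  [S.tag * 2 + 19]
19. n12.acc = false  [C.idx > 27]
20. n13.wid = 24  [terminal]
21. n14.fin = 28  [terminal]
22. n12.mk = false  [b.wid > 24]
23. n12.sig = 3  [3]
24. n8.pre = false  [A.mk == true]
25. n2.off = "rz"  ["rz"]
26. n15.lab = 7  [E.off * 3 + 31]
27. n15.idx = 28  [E.off + 36]
28. n16.lab = 14  [C₀.idx - 14]
29. n16.idx = -3  [C₀.lab - 10]
30. n17.off = "vr"  [terminal]
31. n18.tag = 5  [len(e.off) + 3]
32. n19.wid = -3  [terminal]
33. n18.mk = 28  [b.wid + 31]
34. n16.pre = true  [C.idx > -4]
35. n15.pre = true  [true]
36. n20.off = "mk"  [terminal]
37. n1.cnt = true  [C.pre == true]
38. n21.off = "nw"  [terminal]
39. n0.mk = 21  [S.tag + 18]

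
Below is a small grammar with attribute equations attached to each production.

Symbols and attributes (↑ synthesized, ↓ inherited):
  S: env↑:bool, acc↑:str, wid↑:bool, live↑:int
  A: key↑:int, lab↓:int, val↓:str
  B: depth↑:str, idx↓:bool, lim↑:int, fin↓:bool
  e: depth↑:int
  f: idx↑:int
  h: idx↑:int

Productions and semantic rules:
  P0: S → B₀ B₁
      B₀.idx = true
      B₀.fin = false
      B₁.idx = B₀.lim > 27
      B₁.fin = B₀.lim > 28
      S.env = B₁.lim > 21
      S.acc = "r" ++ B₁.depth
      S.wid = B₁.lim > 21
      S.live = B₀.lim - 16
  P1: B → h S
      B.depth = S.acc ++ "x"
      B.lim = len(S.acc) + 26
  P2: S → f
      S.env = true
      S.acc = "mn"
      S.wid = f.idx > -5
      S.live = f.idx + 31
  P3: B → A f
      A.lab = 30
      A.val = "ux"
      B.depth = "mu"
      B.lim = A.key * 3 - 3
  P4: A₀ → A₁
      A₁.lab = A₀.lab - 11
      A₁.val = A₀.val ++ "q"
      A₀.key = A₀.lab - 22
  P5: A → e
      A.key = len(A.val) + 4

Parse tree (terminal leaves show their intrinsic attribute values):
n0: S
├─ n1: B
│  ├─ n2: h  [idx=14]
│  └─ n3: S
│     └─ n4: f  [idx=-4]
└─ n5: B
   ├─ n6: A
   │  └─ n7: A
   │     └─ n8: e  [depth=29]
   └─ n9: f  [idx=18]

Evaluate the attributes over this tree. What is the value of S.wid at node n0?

false

1. n1.idx = true  [true]
2. n1.fin = false  [false]
3. n2.idx = 14  [terminal]
4. n4.idx = -4  [terminal]
5. n3.env = true  [true]
6. n3.acc = "mn"  ["mn"]
7. n3.wid = true  [f.idx > -5]
8. n3.live = 27  [f.idx + 31]
9. n1.depth = "mnx"  [S.acc ++ "x"]
10. n1.lim = 28  [len(S.acc) + 26]
11. n5.idx = true  [B₀.lim > 27]
12. n5.fin = false  [B₀.lim > 28]
13. n6.lab = 30  [30]
14. n6.val = "ux"  ["ux"]
15. n7.lab = 19  [A₀.lab - 11]
16. n7.val = "uxq"  [A₀.val ++ "q"]
17. n8.depth = 29  [terminal]
18. n7.key = 7  [len(A.val) + 4]
19. n6.key = 8  [A₀.lab - 22]
20. n9.idx = 18  [terminal]
21. n5.depth = "mu"  ["mu"]
22. n5.lim = 21  [A.key * 3 - 3]
23. n0.env = false  [B₁.lim > 21]
24. n0.acc = "rmu"  ["r" ++ B₁.depth]
25. n0.wid = false  [B₁.lim > 21]
26. n0.live = 12  [B₀.lim - 16]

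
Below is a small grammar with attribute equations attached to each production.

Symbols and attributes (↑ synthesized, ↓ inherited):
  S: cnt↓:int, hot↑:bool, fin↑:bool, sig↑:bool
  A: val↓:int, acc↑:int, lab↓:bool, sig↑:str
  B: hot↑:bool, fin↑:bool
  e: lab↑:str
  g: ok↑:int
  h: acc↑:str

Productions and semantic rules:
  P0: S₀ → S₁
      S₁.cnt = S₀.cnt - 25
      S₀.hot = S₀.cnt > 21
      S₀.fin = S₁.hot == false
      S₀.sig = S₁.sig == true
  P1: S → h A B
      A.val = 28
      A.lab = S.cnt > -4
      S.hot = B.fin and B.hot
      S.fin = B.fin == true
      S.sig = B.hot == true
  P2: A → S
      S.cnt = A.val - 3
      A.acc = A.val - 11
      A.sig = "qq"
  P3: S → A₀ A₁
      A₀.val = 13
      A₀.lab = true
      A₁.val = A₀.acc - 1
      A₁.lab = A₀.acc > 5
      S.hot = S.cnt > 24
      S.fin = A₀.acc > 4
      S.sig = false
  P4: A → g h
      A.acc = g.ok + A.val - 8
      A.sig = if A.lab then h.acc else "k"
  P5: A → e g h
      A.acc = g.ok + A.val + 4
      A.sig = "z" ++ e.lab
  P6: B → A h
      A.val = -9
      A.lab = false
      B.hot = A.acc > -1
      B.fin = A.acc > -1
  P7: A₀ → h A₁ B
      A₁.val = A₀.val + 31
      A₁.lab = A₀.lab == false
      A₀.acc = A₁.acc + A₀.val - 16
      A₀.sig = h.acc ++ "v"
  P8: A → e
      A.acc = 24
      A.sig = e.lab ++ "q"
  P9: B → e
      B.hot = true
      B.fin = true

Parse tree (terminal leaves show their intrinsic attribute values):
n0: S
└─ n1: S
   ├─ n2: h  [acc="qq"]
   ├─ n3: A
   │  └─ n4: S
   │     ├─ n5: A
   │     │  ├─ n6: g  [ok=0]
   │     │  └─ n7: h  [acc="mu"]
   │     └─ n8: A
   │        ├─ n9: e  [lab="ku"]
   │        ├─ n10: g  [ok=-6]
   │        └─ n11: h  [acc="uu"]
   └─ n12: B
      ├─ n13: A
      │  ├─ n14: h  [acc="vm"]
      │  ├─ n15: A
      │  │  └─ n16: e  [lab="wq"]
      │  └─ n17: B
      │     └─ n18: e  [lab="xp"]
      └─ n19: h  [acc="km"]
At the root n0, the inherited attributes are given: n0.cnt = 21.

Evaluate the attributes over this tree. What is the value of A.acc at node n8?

2

1. n0.cnt = 21  [given at root]
2. n1.cnt = -4  [S₀.cnt - 25]
3. n2.acc = "qq"  [terminal]
4. n3.val = 28  [28]
5. n3.lab = false  [S.cnt > -4]
6. n4.cnt = 25  [A.val - 3]
7. n5.val = 13  [13]
8. n5.lab = true  [true]
9. n6.ok = 0  [terminal]
10. n7.acc = "mu"  [terminal]
11. n5.acc = 5  [g.ok + A.val - 8]
12. n5.sig = "mu"  [if A.lab then h.acc else "k"]
13. n8.val = 4  [A₀.acc - 1]
14. n8.lab = false  [A₀.acc > 5]
15. n9.lab = "ku"  [terminal]
16. n10.ok = -6  [terminal]
17. n11.acc = "uu"  [terminal]
18. n8.acc = 2  [g.ok + A.val + 4]
19. n8.sig = "zku"  ["z" ++ e.lab]
20. n4.hot = true  [S.cnt > 24]
21. n4.fin = true  [A₀.acc > 4]
22. n4.sig = false  [false]
23. n3.acc = 17  [A.val - 11]
24. n3.sig = "qq"  ["qq"]
25. n13.val = -9  [-9]
26. n13.lab = false  [false]
27. n14.acc = "vm"  [terminal]
28. n15.val = 22  [A₀.val + 31]
29. n15.lab = true  [A₀.lab == false]
30. n16.lab = "wq"  [terminal]
31. n15.acc = 24  [24]
32. n15.sig = "wqq"  [e.lab ++ "q"]
33. n18.lab = "xp"  [terminal]
34. n17.hot = true  [true]
35. n17.fin = true  [true]
36. n13.acc = -1  [A₁.acc + A₀.val - 16]
37. n13.sig = "vmv"  [h.acc ++ "v"]
38. n19.acc = "km"  [terminal]
39. n12.hot = false  [A.acc > -1]
40. n12.fin = false  [A.acc > -1]
41. n1.hot = false  [B.fin and B.hot]
42. n1.fin = false  [B.fin == true]
43. n1.sig = false  [B.hot == true]
44. n0.hot = false  [S₀.cnt > 21]
45. n0.fin = true  [S₁.hot == false]
46. n0.sig = false  [S₁.sig == true]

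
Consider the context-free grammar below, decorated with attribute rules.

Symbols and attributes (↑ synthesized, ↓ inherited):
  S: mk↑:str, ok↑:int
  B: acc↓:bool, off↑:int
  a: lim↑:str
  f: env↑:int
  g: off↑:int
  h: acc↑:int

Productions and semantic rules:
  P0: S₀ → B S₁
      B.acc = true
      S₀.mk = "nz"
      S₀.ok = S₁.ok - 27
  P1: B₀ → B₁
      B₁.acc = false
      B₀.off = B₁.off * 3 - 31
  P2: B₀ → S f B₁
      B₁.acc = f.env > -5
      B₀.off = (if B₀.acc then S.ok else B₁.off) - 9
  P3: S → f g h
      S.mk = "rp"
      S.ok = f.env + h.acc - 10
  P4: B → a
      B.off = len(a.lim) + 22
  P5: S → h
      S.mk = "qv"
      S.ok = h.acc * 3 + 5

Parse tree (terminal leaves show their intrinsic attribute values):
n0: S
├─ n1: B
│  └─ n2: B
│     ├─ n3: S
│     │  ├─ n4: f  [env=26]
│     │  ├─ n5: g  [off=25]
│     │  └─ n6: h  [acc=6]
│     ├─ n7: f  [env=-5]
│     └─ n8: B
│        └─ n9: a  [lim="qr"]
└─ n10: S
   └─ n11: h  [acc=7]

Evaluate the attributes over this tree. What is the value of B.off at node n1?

14

1. n1.acc = true  [true]
2. n2.acc = false  [false]
3. n4.env = 26  [terminal]
4. n5.off = 25  [terminal]
5. n6.acc = 6  [terminal]
6. n3.mk = "rp"  ["rp"]
7. n3.ok = 22  [f.env + h.acc - 10]
8. n7.env = -5  [terminal]
9. n8.acc = false  [f.env > -5]
10. n9.lim = "qr"  [terminal]
11. n8.off = 24  [len(a.lim) + 22]
12. n2.off = 15  [(if B₀.acc then S.ok else B₁.off) - 9]
13. n1.off = 14  [B₁.off * 3 - 31]
14. n11.acc = 7  [terminal]
15. n10.mk = "qv"  ["qv"]
16. n10.ok = 26  [h.acc * 3 + 5]
17. n0.mk = "nz"  ["nz"]
18. n0.ok = -1  [S₁.ok - 27]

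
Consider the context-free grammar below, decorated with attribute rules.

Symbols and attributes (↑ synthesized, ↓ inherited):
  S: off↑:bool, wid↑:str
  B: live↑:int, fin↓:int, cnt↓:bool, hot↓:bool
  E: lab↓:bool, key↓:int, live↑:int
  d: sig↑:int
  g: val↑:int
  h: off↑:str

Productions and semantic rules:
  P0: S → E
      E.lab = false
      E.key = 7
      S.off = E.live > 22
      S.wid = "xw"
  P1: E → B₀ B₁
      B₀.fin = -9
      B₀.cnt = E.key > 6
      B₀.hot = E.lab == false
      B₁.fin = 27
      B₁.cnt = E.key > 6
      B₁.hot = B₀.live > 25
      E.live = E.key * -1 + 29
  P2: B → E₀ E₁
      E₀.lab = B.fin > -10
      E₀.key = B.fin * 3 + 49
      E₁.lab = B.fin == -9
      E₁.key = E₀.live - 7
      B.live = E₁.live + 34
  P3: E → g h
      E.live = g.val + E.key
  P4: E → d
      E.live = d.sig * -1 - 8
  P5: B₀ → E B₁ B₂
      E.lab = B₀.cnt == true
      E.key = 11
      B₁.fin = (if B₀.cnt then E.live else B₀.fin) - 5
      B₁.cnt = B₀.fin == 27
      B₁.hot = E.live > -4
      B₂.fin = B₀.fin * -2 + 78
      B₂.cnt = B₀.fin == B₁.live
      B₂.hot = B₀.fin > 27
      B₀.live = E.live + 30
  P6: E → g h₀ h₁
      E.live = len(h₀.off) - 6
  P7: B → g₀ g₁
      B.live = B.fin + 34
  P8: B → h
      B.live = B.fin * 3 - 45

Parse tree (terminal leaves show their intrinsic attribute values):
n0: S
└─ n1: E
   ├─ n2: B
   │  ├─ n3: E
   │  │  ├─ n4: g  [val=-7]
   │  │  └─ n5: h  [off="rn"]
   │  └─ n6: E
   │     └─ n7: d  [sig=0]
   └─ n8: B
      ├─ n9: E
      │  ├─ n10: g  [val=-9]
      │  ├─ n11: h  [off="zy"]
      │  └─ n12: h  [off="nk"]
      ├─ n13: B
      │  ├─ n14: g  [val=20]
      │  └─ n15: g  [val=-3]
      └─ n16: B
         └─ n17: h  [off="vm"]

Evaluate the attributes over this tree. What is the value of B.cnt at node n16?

false

1. n1.lab = false  [false]
2. n1.key = 7  [7]
3. n2.fin = -9  [-9]
4. n2.cnt = true  [E.key > 6]
5. n2.hot = true  [E.lab == false]
6. n3.lab = true  [B.fin > -10]
7. n3.key = 22  [B.fin * 3 + 49]
8. n4.val = -7  [terminal]
9. n5.off = "rn"  [terminal]
10. n3.live = 15  [g.val + E.key]
11. n6.lab = true  [B.fin == -9]
12. n6.key = 8  [E₀.live - 7]
13. n7.sig = 0  [terminal]
14. n6.live = -8  [d.sig * -1 - 8]
15. n2.live = 26  [E₁.live + 34]
16. n8.fin = 27  [27]
17. n8.cnt = true  [E.key > 6]
18. n8.hot = true  [B₀.live > 25]
19. n9.lab = true  [B₀.cnt == true]
20. n9.key = 11  [11]
21. n10.val = -9  [terminal]
22. n11.off = "zy"  [terminal]
23. n12.off = "nk"  [terminal]
24. n9.live = -4  [len(h₀.off) - 6]
25. n13.fin = -9  [(if B₀.cnt then E.live else B₀.fin) - 5]
26. n13.cnt = true  [B₀.fin == 27]
27. n13.hot = false  [E.live > -4]
28. n14.val = 20  [terminal]
29. n15.val = -3  [terminal]
30. n13.live = 25  [B.fin + 34]
31. n16.fin = 24  [B₀.fin * -2 + 78]
32. n16.cnt = false  [B₀.fin == B₁.live]
33. n16.hot = false  [B₀.fin > 27]
34. n17.off = "vm"  [terminal]
35. n16.live = 27  [B.fin * 3 - 45]
36. n8.live = 26  [E.live + 30]
37. n1.live = 22  [E.key * -1 + 29]
38. n0.off = false  [E.live > 22]
39. n0.wid = "xw"  ["xw"]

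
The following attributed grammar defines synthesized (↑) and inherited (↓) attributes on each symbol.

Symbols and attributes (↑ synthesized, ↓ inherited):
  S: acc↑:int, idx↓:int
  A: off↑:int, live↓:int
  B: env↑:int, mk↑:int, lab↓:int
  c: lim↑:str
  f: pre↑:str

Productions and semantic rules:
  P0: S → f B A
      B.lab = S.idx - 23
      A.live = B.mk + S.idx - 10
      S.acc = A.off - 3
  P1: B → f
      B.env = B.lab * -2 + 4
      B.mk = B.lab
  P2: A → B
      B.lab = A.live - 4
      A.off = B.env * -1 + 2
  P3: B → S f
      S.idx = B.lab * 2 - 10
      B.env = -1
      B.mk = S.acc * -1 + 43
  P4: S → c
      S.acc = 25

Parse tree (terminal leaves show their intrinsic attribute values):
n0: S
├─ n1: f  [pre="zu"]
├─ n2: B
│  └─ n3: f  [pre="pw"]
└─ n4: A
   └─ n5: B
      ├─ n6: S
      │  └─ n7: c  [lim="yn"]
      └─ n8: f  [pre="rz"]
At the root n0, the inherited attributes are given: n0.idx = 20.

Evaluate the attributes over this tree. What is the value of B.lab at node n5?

1. n0.idx = 20  [given at root]
2. n1.pre = "zu"  [terminal]
3. n2.lab = -3  [S.idx - 23]
4. n3.pre = "pw"  [terminal]
5. n2.env = 10  [B.lab * -2 + 4]
6. n2.mk = -3  [B.lab]
7. n4.live = 7  [B.mk + S.idx - 10]
8. n5.lab = 3  [A.live - 4]
9. n6.idx = -4  [B.lab * 2 - 10]
10. n7.lim = "yn"  [terminal]
11. n6.acc = 25  [25]
12. n8.pre = "rz"  [terminal]
13. n5.env = -1  [-1]
14. n5.mk = 18  [S.acc * -1 + 43]
15. n4.off = 3  [B.env * -1 + 2]
16. n0.acc = 0  [A.off - 3]

3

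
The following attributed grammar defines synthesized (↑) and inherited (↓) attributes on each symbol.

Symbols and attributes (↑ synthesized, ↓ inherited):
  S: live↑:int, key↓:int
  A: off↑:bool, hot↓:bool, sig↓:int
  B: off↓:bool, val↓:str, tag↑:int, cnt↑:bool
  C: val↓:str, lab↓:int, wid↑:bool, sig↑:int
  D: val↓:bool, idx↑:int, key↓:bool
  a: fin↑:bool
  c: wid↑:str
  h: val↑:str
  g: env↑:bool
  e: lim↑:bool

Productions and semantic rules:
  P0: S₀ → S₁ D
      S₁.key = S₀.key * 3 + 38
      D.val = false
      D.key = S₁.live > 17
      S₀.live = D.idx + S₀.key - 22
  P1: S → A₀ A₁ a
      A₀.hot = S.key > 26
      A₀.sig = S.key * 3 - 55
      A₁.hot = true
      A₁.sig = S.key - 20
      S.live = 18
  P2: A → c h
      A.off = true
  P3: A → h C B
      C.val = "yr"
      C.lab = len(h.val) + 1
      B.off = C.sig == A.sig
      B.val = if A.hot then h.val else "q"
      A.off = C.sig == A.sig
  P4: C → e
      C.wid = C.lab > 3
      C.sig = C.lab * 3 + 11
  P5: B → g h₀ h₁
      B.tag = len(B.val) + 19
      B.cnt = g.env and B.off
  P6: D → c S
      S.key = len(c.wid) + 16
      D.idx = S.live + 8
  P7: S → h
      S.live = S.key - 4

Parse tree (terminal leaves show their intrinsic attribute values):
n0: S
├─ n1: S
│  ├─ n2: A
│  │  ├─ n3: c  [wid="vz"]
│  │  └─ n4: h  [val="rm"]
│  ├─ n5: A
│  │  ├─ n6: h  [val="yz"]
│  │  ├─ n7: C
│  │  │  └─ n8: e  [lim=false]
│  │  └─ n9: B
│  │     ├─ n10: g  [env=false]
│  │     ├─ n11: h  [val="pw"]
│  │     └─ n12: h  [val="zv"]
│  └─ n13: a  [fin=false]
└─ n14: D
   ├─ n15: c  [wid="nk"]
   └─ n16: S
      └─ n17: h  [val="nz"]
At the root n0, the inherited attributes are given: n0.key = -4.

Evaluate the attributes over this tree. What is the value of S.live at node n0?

-4

1. n0.key = -4  [given at root]
2. n1.key = 26  [S₀.key * 3 + 38]
3. n2.hot = false  [S.key > 26]
4. n2.sig = 23  [S.key * 3 - 55]
5. n3.wid = "vz"  [terminal]
6. n4.val = "rm"  [terminal]
7. n2.off = true  [true]
8. n5.hot = true  [true]
9. n5.sig = 6  [S.key - 20]
10. n6.val = "yz"  [terminal]
11. n7.val = "yr"  ["yr"]
12. n7.lab = 3  [len(h.val) + 1]
13. n8.lim = false  [terminal]
14. n7.wid = false  [C.lab > 3]
15. n7.sig = 20  [C.lab * 3 + 11]
16. n9.off = false  [C.sig == A.sig]
17. n9.val = "yz"  [if A.hot then h.val else "q"]
18. n10.env = false  [terminal]
19. n11.val = "pw"  [terminal]
20. n12.val = "zv"  [terminal]
21. n9.tag = 21  [len(B.val) + 19]
22. n9.cnt = false  [g.env and B.off]
23. n5.off = false  [C.sig == A.sig]
24. n13.fin = false  [terminal]
25. n1.live = 18  [18]
26. n14.val = false  [false]
27. n14.key = true  [S₁.live > 17]
28. n15.wid = "nk"  [terminal]
29. n16.key = 18  [len(c.wid) + 16]
30. n17.val = "nz"  [terminal]
31. n16.live = 14  [S.key - 4]
32. n14.idx = 22  [S.live + 8]
33. n0.live = -4  [D.idx + S₀.key - 22]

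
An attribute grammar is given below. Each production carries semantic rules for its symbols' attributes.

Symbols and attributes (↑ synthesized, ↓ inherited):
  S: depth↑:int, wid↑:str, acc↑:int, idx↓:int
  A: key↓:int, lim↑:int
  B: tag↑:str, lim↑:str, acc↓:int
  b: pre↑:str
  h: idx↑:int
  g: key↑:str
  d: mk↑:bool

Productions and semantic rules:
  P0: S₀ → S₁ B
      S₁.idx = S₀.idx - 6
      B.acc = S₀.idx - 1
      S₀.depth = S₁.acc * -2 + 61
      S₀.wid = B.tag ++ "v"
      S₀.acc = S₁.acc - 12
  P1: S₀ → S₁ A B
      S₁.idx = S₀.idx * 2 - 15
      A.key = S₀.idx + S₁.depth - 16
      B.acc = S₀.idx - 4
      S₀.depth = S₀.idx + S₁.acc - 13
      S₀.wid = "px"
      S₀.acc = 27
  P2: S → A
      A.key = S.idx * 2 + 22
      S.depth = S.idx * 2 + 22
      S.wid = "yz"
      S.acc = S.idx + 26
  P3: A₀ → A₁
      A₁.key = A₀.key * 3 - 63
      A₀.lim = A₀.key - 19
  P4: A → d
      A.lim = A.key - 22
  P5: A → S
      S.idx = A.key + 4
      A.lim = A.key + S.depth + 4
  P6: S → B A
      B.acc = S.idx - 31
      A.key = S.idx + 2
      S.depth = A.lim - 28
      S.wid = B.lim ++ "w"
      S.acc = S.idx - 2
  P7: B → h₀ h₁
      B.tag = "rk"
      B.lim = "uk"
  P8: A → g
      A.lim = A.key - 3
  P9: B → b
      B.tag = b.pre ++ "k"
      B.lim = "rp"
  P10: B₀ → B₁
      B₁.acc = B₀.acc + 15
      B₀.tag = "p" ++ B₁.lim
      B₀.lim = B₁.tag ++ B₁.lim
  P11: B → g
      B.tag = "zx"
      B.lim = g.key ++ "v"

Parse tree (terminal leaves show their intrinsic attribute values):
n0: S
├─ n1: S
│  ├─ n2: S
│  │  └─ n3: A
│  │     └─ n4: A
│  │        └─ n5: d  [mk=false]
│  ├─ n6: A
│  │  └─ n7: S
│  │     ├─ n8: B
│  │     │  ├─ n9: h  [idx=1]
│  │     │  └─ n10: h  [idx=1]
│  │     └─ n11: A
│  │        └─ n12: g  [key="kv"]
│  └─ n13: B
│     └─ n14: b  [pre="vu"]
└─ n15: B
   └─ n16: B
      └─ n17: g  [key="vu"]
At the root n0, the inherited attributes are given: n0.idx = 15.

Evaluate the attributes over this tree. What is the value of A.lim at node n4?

-1

1. n0.idx = 15  [given at root]
2. n1.idx = 9  [S₀.idx - 6]
3. n2.idx = 3  [S₀.idx * 2 - 15]
4. n3.key = 28  [S.idx * 2 + 22]
5. n4.key = 21  [A₀.key * 3 - 63]
6. n5.mk = false  [terminal]
7. n4.lim = -1  [A.key - 22]
8. n3.lim = 9  [A₀.key - 19]
9. n2.depth = 28  [S.idx * 2 + 22]
10. n2.wid = "yz"  ["yz"]
11. n2.acc = 29  [S.idx + 26]
12. n6.key = 21  [S₀.idx + S₁.depth - 16]
13. n7.idx = 25  [A.key + 4]
14. n8.acc = -6  [S.idx - 31]
15. n9.idx = 1  [terminal]
16. n10.idx = 1  [terminal]
17. n8.tag = "rk"  ["rk"]
18. n8.lim = "uk"  ["uk"]
19. n11.key = 27  [S.idx + 2]
20. n12.key = "kv"  [terminal]
21. n11.lim = 24  [A.key - 3]
22. n7.depth = -4  [A.lim - 28]
23. n7.wid = "ukw"  [B.lim ++ "w"]
24. n7.acc = 23  [S.idx - 2]
25. n6.lim = 21  [A.key + S.depth + 4]
26. n13.acc = 5  [S₀.idx - 4]
27. n14.pre = "vu"  [terminal]
28. n13.tag = "vuk"  [b.pre ++ "k"]
29. n13.lim = "rp"  ["rp"]
30. n1.depth = 25  [S₀.idx + S₁.acc - 13]
31. n1.wid = "px"  ["px"]
32. n1.acc = 27  [27]
33. n15.acc = 14  [S₀.idx - 1]
34. n16.acc = 29  [B₀.acc + 15]
35. n17.key = "vu"  [terminal]
36. n16.tag = "zx"  ["zx"]
37. n16.lim = "vuv"  [g.key ++ "v"]
38. n15.tag = "pvuv"  ["p" ++ B₁.lim]
39. n15.lim = "zxvuv"  [B₁.tag ++ B₁.lim]
40. n0.depth = 7  [S₁.acc * -2 + 61]
41. n0.wid = "pvuvv"  [B.tag ++ "v"]
42. n0.acc = 15  [S₁.acc - 12]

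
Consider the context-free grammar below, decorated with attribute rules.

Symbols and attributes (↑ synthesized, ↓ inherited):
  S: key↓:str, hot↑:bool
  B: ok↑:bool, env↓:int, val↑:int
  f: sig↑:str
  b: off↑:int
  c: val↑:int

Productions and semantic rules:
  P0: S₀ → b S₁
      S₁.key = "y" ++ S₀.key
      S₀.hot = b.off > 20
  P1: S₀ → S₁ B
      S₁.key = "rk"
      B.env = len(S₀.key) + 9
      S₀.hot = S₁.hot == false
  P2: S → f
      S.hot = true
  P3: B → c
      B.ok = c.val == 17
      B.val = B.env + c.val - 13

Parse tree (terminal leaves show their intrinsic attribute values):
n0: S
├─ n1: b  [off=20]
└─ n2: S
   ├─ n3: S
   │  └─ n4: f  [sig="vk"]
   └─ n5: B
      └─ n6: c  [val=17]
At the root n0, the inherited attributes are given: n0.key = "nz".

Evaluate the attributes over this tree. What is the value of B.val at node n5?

1. n0.key = "nz"  [given at root]
2. n1.off = 20  [terminal]
3. n2.key = "ynz"  ["y" ++ S₀.key]
4. n3.key = "rk"  ["rk"]
5. n4.sig = "vk"  [terminal]
6. n3.hot = true  [true]
7. n5.env = 12  [len(S₀.key) + 9]
8. n6.val = 17  [terminal]
9. n5.ok = true  [c.val == 17]
10. n5.val = 16  [B.env + c.val - 13]
11. n2.hot = false  [S₁.hot == false]
12. n0.hot = false  [b.off > 20]

16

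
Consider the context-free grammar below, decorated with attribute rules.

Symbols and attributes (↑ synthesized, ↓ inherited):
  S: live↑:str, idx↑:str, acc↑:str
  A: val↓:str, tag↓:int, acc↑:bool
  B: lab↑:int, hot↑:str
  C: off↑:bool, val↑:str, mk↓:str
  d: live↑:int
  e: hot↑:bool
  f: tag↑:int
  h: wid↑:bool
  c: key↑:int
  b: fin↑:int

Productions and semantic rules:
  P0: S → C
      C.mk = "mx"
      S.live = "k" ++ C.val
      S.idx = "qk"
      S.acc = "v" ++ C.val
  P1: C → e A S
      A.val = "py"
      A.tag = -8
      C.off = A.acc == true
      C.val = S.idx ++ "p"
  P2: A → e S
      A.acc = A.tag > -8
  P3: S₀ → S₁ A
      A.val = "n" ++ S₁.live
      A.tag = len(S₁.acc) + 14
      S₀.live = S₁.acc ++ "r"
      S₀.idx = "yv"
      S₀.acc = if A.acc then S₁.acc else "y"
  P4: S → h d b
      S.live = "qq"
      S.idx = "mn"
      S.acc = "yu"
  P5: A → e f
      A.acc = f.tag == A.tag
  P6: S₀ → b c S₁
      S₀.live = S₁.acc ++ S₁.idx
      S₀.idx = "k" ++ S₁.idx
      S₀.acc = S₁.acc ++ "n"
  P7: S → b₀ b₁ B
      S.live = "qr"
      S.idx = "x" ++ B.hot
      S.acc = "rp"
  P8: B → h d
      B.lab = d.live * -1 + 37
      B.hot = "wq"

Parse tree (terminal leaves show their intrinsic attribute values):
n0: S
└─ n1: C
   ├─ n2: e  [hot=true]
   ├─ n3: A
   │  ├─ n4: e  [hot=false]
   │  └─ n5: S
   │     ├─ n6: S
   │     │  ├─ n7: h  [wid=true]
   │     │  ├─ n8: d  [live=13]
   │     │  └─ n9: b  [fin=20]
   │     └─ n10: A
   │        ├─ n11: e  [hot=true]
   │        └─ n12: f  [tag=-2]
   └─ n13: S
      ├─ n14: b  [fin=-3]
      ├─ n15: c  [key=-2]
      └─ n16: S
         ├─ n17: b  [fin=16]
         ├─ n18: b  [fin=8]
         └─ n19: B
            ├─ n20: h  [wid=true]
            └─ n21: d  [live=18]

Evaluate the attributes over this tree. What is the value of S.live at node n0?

1. n1.mk = "mx"  ["mx"]
2. n2.hot = true  [terminal]
3. n3.val = "py"  ["py"]
4. n3.tag = -8  [-8]
5. n4.hot = false  [terminal]
6. n7.wid = true  [terminal]
7. n8.live = 13  [terminal]
8. n9.fin = 20  [terminal]
9. n6.live = "qq"  ["qq"]
10. n6.idx = "mn"  ["mn"]
11. n6.acc = "yu"  ["yu"]
12. n10.val = "nqq"  ["n" ++ S₁.live]
13. n10.tag = 16  [len(S₁.acc) + 14]
14. n11.hot = true  [terminal]
15. n12.tag = -2  [terminal]
16. n10.acc = false  [f.tag == A.tag]
17. n5.live = "yur"  [S₁.acc ++ "r"]
18. n5.idx = "yv"  ["yv"]
19. n5.acc = "y"  [if A.acc then S₁.acc else "y"]
20. n3.acc = false  [A.tag > -8]
21. n14.fin = -3  [terminal]
22. n15.key = -2  [terminal]
23. n17.fin = 16  [terminal]
24. n18.fin = 8  [terminal]
25. n20.wid = true  [terminal]
26. n21.live = 18  [terminal]
27. n19.lab = 19  [d.live * -1 + 37]
28. n19.hot = "wq"  ["wq"]
29. n16.live = "qr"  ["qr"]
30. n16.idx = "xwq"  ["x" ++ B.hot]
31. n16.acc = "rp"  ["rp"]
32. n13.live = "rpxwq"  [S₁.acc ++ S₁.idx]
33. n13.idx = "kxwq"  ["k" ++ S₁.idx]
34. n13.acc = "rpn"  [S₁.acc ++ "n"]
35. n1.off = false  [A.acc == true]
36. n1.val = "kxwqp"  [S.idx ++ "p"]
37. n0.live = "kkxwqp"  ["k" ++ C.val]
38. n0.idx = "qk"  ["qk"]
39. n0.acc = "vkxwqp"  ["v" ++ C.val]

"kkxwqp"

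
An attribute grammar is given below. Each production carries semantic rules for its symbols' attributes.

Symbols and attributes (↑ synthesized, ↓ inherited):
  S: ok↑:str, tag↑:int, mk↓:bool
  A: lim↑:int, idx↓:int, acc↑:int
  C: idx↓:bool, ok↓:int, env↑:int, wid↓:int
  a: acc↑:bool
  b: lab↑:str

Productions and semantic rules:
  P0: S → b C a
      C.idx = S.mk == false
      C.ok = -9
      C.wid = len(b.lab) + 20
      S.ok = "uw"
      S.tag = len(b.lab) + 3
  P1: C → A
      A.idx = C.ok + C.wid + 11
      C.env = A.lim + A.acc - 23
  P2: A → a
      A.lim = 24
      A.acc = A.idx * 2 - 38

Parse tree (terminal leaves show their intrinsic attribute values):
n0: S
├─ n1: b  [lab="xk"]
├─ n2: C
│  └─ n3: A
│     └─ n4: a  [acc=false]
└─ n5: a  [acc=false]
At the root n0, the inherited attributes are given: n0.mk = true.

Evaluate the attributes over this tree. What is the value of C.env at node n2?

1. n0.mk = true  [given at root]
2. n1.lab = "xk"  [terminal]
3. n2.idx = false  [S.mk == false]
4. n2.ok = -9  [-9]
5. n2.wid = 22  [len(b.lab) + 20]
6. n3.idx = 24  [C.ok + C.wid + 11]
7. n4.acc = false  [terminal]
8. n3.lim = 24  [24]
9. n3.acc = 10  [A.idx * 2 - 38]
10. n2.env = 11  [A.lim + A.acc - 23]
11. n5.acc = false  [terminal]
12. n0.ok = "uw"  ["uw"]
13. n0.tag = 5  [len(b.lab) + 3]

11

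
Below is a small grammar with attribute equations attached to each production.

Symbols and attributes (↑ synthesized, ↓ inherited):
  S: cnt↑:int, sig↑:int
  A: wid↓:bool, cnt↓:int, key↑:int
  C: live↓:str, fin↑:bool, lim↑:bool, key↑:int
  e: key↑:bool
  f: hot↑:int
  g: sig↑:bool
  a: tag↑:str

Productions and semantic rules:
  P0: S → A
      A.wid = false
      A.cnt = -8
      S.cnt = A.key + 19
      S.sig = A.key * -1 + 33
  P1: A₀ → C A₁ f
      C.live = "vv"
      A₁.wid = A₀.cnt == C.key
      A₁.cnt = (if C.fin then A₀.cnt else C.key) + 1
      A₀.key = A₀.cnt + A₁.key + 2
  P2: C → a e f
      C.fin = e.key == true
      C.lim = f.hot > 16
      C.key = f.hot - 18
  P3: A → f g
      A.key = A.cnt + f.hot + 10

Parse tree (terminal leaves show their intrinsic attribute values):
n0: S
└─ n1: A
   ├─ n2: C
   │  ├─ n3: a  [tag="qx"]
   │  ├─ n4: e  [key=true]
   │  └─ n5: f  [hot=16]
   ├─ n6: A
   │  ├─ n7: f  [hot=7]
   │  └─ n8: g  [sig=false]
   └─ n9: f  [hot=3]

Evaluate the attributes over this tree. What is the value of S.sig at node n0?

1. n1.wid = false  [false]
2. n1.cnt = -8  [-8]
3. n2.live = "vv"  ["vv"]
4. n3.tag = "qx"  [terminal]
5. n4.key = true  [terminal]
6. n5.hot = 16  [terminal]
7. n2.fin = true  [e.key == true]
8. n2.lim = false  [f.hot > 16]
9. n2.key = -2  [f.hot - 18]
10. n6.wid = false  [A₀.cnt == C.key]
11. n6.cnt = -7  [(if C.fin then A₀.cnt else C.key) + 1]
12. n7.hot = 7  [terminal]
13. n8.sig = false  [terminal]
14. n6.key = 10  [A.cnt + f.hot + 10]
15. n9.hot = 3  [terminal]
16. n1.key = 4  [A₀.cnt + A₁.key + 2]
17. n0.cnt = 23  [A.key + 19]
18. n0.sig = 29  [A.key * -1 + 33]

29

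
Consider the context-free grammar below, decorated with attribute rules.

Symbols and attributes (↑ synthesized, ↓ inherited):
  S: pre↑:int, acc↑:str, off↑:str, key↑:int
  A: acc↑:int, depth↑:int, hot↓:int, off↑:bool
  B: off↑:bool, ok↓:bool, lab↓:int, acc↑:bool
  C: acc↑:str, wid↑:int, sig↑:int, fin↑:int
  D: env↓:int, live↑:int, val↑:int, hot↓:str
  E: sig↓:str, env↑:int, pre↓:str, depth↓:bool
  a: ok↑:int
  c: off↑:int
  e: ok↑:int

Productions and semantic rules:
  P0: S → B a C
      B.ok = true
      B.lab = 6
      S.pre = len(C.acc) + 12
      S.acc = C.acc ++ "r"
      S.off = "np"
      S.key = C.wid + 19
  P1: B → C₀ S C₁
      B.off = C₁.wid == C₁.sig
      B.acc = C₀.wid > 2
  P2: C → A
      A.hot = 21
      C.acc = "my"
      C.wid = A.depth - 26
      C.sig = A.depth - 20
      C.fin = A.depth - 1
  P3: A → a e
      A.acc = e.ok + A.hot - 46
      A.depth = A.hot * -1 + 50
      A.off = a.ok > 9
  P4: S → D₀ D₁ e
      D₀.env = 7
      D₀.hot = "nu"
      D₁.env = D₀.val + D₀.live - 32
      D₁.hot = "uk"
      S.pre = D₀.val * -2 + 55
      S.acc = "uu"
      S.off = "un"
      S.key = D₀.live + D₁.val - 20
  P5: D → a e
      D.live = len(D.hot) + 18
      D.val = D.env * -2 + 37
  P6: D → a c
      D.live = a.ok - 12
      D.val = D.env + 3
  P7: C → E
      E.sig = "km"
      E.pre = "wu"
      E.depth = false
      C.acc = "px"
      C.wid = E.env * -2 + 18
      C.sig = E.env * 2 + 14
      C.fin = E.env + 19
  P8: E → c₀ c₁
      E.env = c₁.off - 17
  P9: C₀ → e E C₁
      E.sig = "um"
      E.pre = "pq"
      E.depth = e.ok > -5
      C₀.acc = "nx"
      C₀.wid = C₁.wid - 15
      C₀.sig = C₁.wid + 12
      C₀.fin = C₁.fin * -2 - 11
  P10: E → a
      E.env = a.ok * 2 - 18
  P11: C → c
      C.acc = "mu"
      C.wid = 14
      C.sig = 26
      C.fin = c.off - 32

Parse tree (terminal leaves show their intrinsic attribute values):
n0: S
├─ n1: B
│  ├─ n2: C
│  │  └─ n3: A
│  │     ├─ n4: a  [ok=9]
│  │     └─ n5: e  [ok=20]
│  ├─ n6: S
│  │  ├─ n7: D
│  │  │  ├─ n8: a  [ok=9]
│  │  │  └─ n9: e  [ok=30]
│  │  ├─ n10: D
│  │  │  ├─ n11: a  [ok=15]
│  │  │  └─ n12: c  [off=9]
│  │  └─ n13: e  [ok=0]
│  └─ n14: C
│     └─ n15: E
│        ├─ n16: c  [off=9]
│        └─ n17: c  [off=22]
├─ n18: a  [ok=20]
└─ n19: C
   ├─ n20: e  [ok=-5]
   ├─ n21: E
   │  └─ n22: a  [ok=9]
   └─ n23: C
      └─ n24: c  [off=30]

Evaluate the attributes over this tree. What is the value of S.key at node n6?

14

1. n1.ok = true  [true]
2. n1.lab = 6  [6]
3. n3.hot = 21  [21]
4. n4.ok = 9  [terminal]
5. n5.ok = 20  [terminal]
6. n3.acc = -5  [e.ok + A.hot - 46]
7. n3.depth = 29  [A.hot * -1 + 50]
8. n3.off = false  [a.ok > 9]
9. n2.acc = "my"  ["my"]
10. n2.wid = 3  [A.depth - 26]
11. n2.sig = 9  [A.depth - 20]
12. n2.fin = 28  [A.depth - 1]
13. n7.env = 7  [7]
14. n7.hot = "nu"  ["nu"]
15. n8.ok = 9  [terminal]
16. n9.ok = 30  [terminal]
17. n7.live = 20  [len(D.hot) + 18]
18. n7.val = 23  [D.env * -2 + 37]
19. n10.env = 11  [D₀.val + D₀.live - 32]
20. n10.hot = "uk"  ["uk"]
21. n11.ok = 15  [terminal]
22. n12.off = 9  [terminal]
23. n10.live = 3  [a.ok - 12]
24. n10.val = 14  [D.env + 3]
25. n13.ok = 0  [terminal]
26. n6.pre = 9  [D₀.val * -2 + 55]
27. n6.acc = "uu"  ["uu"]
28. n6.off = "un"  ["un"]
29. n6.key = 14  [D₀.live + D₁.val - 20]
30. n15.sig = "km"  ["km"]
31. n15.pre = "wu"  ["wu"]
32. n15.depth = false  [false]
33. n16.off = 9  [terminal]
34. n17.off = 22  [terminal]
35. n15.env = 5  [c₁.off - 17]
36. n14.acc = "px"  ["px"]
37. n14.wid = 8  [E.env * -2 + 18]
38. n14.sig = 24  [E.env * 2 + 14]
39. n14.fin = 24  [E.env + 19]
40. n1.off = false  [C₁.wid == C₁.sig]
41. n1.acc = true  [C₀.wid > 2]
42. n18.ok = 20  [terminal]
43. n20.ok = -5  [terminal]
44. n21.sig = "um"  ["um"]
45. n21.pre = "pq"  ["pq"]
46. n21.depth = false  [e.ok > -5]
47. n22.ok = 9  [terminal]
48. n21.env = 0  [a.ok * 2 - 18]
49. n24.off = 30  [terminal]
50. n23.acc = "mu"  ["mu"]
51. n23.wid = 14  [14]
52. n23.sig = 26  [26]
53. n23.fin = -2  [c.off - 32]
54. n19.acc = "nx"  ["nx"]
55. n19.wid = -1  [C₁.wid - 15]
56. n19.sig = 26  [C₁.wid + 12]
57. n19.fin = -7  [C₁.fin * -2 - 11]
58. n0.pre = 14  [len(C.acc) + 12]
59. n0.acc = "nxr"  [C.acc ++ "r"]
60. n0.off = "np"  ["np"]
61. n0.key = 18  [C.wid + 19]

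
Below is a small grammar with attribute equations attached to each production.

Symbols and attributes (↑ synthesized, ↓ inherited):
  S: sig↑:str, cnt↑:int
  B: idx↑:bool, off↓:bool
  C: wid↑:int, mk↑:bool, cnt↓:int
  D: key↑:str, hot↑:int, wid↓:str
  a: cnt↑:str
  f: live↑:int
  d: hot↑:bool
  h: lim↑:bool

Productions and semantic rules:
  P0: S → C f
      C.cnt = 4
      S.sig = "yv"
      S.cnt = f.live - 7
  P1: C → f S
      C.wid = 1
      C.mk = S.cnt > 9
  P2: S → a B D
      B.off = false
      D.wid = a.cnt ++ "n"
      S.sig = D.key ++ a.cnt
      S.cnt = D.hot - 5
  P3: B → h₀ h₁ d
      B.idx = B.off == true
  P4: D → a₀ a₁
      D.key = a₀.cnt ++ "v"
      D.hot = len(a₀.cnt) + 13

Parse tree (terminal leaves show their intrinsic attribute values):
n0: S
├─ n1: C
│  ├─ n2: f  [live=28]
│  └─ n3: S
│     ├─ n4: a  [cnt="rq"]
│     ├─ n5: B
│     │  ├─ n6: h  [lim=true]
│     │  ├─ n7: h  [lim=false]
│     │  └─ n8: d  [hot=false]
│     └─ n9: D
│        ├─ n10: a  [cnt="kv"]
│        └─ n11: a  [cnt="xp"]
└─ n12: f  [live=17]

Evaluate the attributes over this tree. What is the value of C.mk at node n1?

1. n1.cnt = 4  [4]
2. n2.live = 28  [terminal]
3. n4.cnt = "rq"  [terminal]
4. n5.off = false  [false]
5. n6.lim = true  [terminal]
6. n7.lim = false  [terminal]
7. n8.hot = false  [terminal]
8. n5.idx = false  [B.off == true]
9. n9.wid = "rqn"  [a.cnt ++ "n"]
10. n10.cnt = "kv"  [terminal]
11. n11.cnt = "xp"  [terminal]
12. n9.key = "kvv"  [a₀.cnt ++ "v"]
13. n9.hot = 15  [len(a₀.cnt) + 13]
14. n3.sig = "kvvrq"  [D.key ++ a.cnt]
15. n3.cnt = 10  [D.hot - 5]
16. n1.wid = 1  [1]
17. n1.mk = true  [S.cnt > 9]
18. n12.live = 17  [terminal]
19. n0.sig = "yv"  ["yv"]
20. n0.cnt = 10  [f.live - 7]

true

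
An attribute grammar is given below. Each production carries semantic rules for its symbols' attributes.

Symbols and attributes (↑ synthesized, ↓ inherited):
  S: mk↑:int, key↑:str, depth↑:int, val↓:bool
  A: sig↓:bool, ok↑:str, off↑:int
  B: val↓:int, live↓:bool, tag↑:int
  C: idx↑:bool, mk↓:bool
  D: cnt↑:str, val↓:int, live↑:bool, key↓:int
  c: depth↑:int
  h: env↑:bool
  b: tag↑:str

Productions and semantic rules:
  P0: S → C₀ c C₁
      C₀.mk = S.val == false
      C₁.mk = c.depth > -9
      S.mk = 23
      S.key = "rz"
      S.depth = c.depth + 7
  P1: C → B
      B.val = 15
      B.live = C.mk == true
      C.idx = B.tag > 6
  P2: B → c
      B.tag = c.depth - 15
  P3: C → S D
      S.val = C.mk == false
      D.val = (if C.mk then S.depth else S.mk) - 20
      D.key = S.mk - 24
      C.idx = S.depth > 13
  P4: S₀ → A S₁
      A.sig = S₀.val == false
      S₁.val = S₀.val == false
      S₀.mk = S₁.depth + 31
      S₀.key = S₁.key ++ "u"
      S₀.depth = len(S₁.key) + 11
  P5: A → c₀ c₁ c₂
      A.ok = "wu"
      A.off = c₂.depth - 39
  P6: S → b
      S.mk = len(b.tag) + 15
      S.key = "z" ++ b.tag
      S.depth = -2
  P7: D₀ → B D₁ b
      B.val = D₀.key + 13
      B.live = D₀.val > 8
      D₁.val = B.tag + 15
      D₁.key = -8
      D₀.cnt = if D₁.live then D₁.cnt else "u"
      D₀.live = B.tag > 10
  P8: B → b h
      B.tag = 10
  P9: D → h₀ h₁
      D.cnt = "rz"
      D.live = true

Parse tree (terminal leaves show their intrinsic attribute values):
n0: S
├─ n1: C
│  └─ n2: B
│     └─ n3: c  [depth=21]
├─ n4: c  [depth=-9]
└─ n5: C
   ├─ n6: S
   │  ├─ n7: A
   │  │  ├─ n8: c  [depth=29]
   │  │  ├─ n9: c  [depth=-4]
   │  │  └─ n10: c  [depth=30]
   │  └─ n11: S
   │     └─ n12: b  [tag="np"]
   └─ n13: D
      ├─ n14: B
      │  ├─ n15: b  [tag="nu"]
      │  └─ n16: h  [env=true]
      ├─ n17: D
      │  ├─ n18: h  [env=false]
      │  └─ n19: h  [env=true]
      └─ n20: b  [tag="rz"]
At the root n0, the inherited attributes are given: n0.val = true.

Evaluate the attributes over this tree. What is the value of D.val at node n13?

9

1. n0.val = true  [given at root]
2. n1.mk = false  [S.val == false]
3. n2.val = 15  [15]
4. n2.live = false  [C.mk == true]
5. n3.depth = 21  [terminal]
6. n2.tag = 6  [c.depth - 15]
7. n1.idx = false  [B.tag > 6]
8. n4.depth = -9  [terminal]
9. n5.mk = false  [c.depth > -9]
10. n6.val = true  [C.mk == false]
11. n7.sig = false  [S₀.val == false]
12. n8.depth = 29  [terminal]
13. n9.depth = -4  [terminal]
14. n10.depth = 30  [terminal]
15. n7.ok = "wu"  ["wu"]
16. n7.off = -9  [c₂.depth - 39]
17. n11.val = false  [S₀.val == false]
18. n12.tag = "np"  [terminal]
19. n11.mk = 17  [len(b.tag) + 15]
20. n11.key = "znp"  ["z" ++ b.tag]
21. n11.depth = -2  [-2]
22. n6.mk = 29  [S₁.depth + 31]
23. n6.key = "znpu"  [S₁.key ++ "u"]
24. n6.depth = 14  [len(S₁.key) + 11]
25. n13.val = 9  [(if C.mk then S.depth else S.mk) - 20]
26. n13.key = 5  [S.mk - 24]
27. n14.val = 18  [D₀.key + 13]
28. n14.live = true  [D₀.val > 8]
29. n15.tag = "nu"  [terminal]
30. n16.env = true  [terminal]
31. n14.tag = 10  [10]
32. n17.val = 25  [B.tag + 15]
33. n17.key = -8  [-8]
34. n18.env = false  [terminal]
35. n19.env = true  [terminal]
36. n17.cnt = "rz"  ["rz"]
37. n17.live = true  [true]
38. n20.tag = "rz"  [terminal]
39. n13.cnt = "rz"  [if D₁.live then D₁.cnt else "u"]
40. n13.live = false  [B.tag > 10]
41. n5.idx = true  [S.depth > 13]
42. n0.mk = 23  [23]
43. n0.key = "rz"  ["rz"]
44. n0.depth = -2  [c.depth + 7]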